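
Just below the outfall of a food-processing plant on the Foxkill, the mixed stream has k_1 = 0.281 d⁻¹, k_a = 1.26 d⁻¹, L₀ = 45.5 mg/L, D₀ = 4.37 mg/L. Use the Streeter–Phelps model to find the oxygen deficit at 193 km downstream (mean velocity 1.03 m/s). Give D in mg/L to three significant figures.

D ≈ 6.53 mg/L

Travel time t = x/v = 193 km / (1.03 m/s) = 193000 m / 1.03 m/s = 187400 s = 2.169 d.
k_1 L₀/(k_a−k_1) = 0.281×45.5/(1.26−0.281) = 12.79/0.9790 = 13.06 mg/L.
e^(−k_1 t) = e^(−0.281×2.169) = 0.5437; e^(−k_a t) = e^(−1.26×2.169) = 0.06505.
D = 13.06 × (0.5437 − 0.06505) + 4.37 × 0.06505 = 6.251 + 0.2843 = 6.535 mg/L.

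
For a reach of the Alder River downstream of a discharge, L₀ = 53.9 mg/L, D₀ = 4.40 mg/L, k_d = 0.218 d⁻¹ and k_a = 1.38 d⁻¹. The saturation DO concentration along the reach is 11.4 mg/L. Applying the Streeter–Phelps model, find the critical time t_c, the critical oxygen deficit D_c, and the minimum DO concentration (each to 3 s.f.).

t_c = [1/(k_a−k_d)] ln[(k_a/k_d)(1 − D₀(k_a−k_d)/(k_d L₀))]
= [1/(1.38−0.218)] ln[(1.38/0.218)(1 − 4.40×1.162/(0.218×53.9))]
= (1/1.162) ln[6.330 × 0.5649] = 0.8606 × ln(3.576) = 0.8606 × 1.274 = 1.097 d.
L(t_c) = L₀ e^(−k_d t_c) = 53.9 × 0.7874 = 42.44 mg/L, and at the critical point k_a D_c = k_d L, so D_c = (0.218/1.38) × 42.44 = 6.704 mg/L.
Minimum DO = C_s − D_c = 11.4 − 6.704 = 4.696 mg/L.

t_c ≈ 1.10 d; D_c ≈ 6.70 mg/L; min DO ≈ 4.70 mg/L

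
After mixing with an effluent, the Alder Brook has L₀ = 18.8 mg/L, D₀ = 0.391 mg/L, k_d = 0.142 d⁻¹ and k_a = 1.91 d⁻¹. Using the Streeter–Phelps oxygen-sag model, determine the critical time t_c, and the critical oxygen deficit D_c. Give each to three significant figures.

t_c ≈ 1.30 d; D_c ≈ 1.16 mg/L

At the critical point dD/dt = 0, so k_d L₀ e^(−k_d t) = k_a D. Substituting D(t) from the Streeter–Phelps equation and solving for t gives
t_c = ln[(k_a/k_d)(1 − D₀(k_a−k_d)/(k_d L₀))] / (k_a−k_d).
Here k_a−k_d = 1.768 d⁻¹ and 1 − D₀(k_a−k_d)/(k_d L₀) = 1 − 0.391×1.768/(0.142×18.8) = 0.7411, so
t_c = ln(13.45 × 0.7411) / 1.768 = 2.299 / 1.768 = 1.301 d.
L(t_c) = L₀ e^(−k_d t_c) = 18.8 × 0.8314 = 15.63 mg/L, and at the critical point k_a D_c = k_d L, so D_c = (0.142/1.91) × 15.63 = 1.162 mg/L.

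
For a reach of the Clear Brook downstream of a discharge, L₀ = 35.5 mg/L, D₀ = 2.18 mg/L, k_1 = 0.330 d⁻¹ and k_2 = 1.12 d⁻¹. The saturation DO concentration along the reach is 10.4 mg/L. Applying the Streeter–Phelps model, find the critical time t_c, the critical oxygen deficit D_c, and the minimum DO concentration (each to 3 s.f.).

t_c = [1/(k_2−k_1)] ln[(k_2/k_1)(1 − D₀(k_2−k_1)/(k_1 L₀))]
= [1/(1.12−0.330)] ln[(1.12/0.330)(1 − 2.18×0.7900/(0.330×35.5))]
= (1/0.7900) ln[3.394 × 0.8530] = 1.266 × ln(2.895) = 1.266 × 1.063 = 1.346 d.
D_c = (k_1/k_2) L₀ e^(−k_1 t_c) = (0.330/1.12) × 35.5 × e^(−0.330×1.346) = 0.2946 × 35.5 × 0.6414 = 6.709 mg/L.
Minimum DO = C_s − D_c = 10.4 − 6.709 = 3.691 mg/L.

t_c ≈ 1.35 d; D_c ≈ 6.71 mg/L; min DO ≈ 3.69 mg/L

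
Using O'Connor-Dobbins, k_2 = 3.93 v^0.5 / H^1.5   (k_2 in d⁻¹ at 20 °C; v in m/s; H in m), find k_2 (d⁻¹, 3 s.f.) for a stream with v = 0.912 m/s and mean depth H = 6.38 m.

k_2 = 3.93 × 0.912^0.5 / 6.38^1.5 = 3.93 × 0.9550 / 16.12 = 0.2329 d⁻¹.

k_2 ≈ 0.233 d⁻¹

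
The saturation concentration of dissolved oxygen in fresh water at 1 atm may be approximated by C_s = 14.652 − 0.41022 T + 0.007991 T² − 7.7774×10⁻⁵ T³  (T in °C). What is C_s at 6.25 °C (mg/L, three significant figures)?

C_s = 14.652 − 0.41022×6.25 + 0.007991×6.25² − 7.7774×10⁻⁵×6.25³ = 12.38 mg/L.

C_s ≈ 12.4 mg/L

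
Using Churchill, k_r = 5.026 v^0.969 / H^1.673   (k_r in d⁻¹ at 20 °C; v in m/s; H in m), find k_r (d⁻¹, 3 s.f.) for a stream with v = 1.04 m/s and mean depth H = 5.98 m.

k_r = 5.026 × 1.04^0.969 / 5.98^1.673 = 5.026 × 1.039 / 19.93 = 0.2620 d⁻¹.

k_r ≈ 0.262 d⁻¹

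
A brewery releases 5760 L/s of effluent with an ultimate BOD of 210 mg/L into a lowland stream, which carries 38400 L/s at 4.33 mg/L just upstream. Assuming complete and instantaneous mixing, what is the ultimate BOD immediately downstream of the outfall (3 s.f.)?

Flow-weighted mixing: C = (Q_r C_r + Q_w C_w)/(Q_r + Q_w)
= (38400×4.33 + 5760×210)/(38400 + 5760) = 1.376×10^6/44160 = 31.16 mg/L.

31.2 mg/L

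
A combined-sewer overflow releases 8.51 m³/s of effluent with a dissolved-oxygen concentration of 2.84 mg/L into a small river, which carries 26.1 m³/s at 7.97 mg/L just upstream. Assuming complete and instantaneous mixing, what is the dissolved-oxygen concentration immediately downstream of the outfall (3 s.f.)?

Flow-weighted mixing: C = (Q_r C_r + Q_w C_w)/(Q_r + Q_w)
= (26.1×7.97 + 8.51×2.84)/(26.1 + 8.51) = 232.2/34.61 = 6.709 mg/L.

6.71 mg/L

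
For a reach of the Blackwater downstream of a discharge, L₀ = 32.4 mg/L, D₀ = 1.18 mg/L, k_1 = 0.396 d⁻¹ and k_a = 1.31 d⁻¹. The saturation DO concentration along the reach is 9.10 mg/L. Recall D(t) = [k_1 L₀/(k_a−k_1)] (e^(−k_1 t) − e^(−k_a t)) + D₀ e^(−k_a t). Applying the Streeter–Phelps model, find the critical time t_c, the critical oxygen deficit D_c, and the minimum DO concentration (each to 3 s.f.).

t_c ≈ 1.21 d; D_c ≈ 6.06 mg/L; min DO ≈ 3.04 mg/L

With k_a/k_1 = 3.308 and 1 − D₀(k_a−k_1)/(k_1 L₀) = 0.9159,
t_c = ln(3.308 × 0.9159) / (1.31 − 0.396) = ln(3.030) / 0.9140 = 1.109/0.9140 = 1.213 d.
L(t_c) = L₀ e^(−k_1 t_c) = 32.4 × 0.6186 = 20.04 mg/L, and at the critical point k_a D_c = k_1 L, so D_c = (0.396/1.31) × 20.04 = 6.059 mg/L.
Minimum DO = C_s − D_c = 9.10 − 6.059 = 3.041 mg/L.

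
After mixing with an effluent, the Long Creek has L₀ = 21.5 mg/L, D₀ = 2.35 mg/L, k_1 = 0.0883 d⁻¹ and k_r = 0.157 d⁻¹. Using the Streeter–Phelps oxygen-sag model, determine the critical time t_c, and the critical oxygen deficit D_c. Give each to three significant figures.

At the critical point dD/dt = 0, so k_1 L₀ e^(−k_1 t) = k_r D. Substituting D(t) from the Streeter–Phelps equation and solving for t gives
t_c = ln[(k_r/k_1)(1 − D₀(k_r−k_1)/(k_1 L₀))] / (k_r−k_1).
Here k_r−k_1 = 0.06870 d⁻¹ and 1 − D₀(k_r−k_1)/(k_1 L₀) = 1 − 2.35×0.06870/(0.0883×21.5) = 0.9150, so
t_c = ln(1.778 × 0.9150) / 0.06870 = 0.4866 / 0.06870 = 7.083 d.
L(t_c) = L₀ e^(−k_1 t_c) = 21.5 × 0.5350 = 11.50 mg/L, and at the critical point k_r D_c = k_1 L, so D_c = (0.0883/0.157) × 11.50 = 6.469 mg/L.

t_c ≈ 7.08 d; D_c ≈ 6.47 mg/L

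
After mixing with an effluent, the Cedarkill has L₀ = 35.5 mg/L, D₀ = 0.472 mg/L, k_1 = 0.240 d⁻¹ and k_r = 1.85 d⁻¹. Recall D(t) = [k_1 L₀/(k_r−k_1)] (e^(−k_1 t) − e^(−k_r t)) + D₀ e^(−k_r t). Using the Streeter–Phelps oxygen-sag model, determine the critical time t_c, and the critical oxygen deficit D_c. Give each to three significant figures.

t_c ≈ 1.21 d; D_c ≈ 3.44 mg/L

At the critical point dD/dt = 0, so k_1 L₀ e^(−k_1 t) = k_r D. Substituting D(t) from the Streeter–Phelps equation and solving for t gives
t_c = ln[(k_r/k_1)(1 − D₀(k_r−k_1)/(k_1 L₀))] / (k_r−k_1).
Here k_r−k_1 = 1.610 d⁻¹ and 1 − D₀(k_r−k_1)/(k_1 L₀) = 1 − 0.472×1.610/(0.240×35.5) = 0.9108, so
t_c = ln(7.708 × 0.9108) / 1.610 = 1.949 / 1.610 = 1.210 d.
L(t_c) = L₀ e^(−k_1 t_c) = 35.5 × 0.7479 = 26.55 mg/L, and at the critical point k_r D_c = k_1 L, so D_c = (0.240/1.85) × 26.55 = 3.444 mg/L.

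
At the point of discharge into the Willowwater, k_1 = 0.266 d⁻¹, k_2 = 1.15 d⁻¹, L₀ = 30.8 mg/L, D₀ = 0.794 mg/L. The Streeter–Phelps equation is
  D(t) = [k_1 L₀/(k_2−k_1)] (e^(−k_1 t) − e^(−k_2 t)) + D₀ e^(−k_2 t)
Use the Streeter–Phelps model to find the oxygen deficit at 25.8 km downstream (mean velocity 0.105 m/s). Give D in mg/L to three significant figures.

Travel time t = x/v = 25.8 km / (0.105 m/s) = 25800 m / 0.105 m/s = 245700 s = 2.844 d.
k_1 L₀/(k_2−k_1) = 0.266×30.8/(1.15−0.266) = 8.193/0.8840 = 9.268 mg/L.
e^(−k_1 t) = e^(−0.266×2.844) = 0.4693; e^(−k_2 t) = e^(−1.15×2.844) = 0.03799.
D = 9.268 × (0.4693 − 0.03799) + 0.794 × 0.03799 = 3.997 + 0.03016 = 4.028 mg/L.

D ≈ 4.03 mg/L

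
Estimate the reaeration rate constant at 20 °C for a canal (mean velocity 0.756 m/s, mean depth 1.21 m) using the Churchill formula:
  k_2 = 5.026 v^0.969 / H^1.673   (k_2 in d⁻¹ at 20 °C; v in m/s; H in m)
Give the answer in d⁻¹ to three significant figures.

k_2 ≈ 2.79 d⁻¹

k_2 = 5.026 × 0.756^0.969 / 1.21^1.673 = 5.026 × 0.7626 / 1.376 = 2.786 d⁻¹.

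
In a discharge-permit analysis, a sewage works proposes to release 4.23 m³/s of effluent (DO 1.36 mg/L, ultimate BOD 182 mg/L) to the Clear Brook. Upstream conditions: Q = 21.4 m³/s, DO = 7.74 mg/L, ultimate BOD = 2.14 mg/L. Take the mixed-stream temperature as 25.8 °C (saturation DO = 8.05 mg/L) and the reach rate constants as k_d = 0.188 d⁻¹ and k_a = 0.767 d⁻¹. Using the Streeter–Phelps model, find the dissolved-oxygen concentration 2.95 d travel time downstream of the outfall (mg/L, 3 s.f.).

DO ≈ 3.05 mg/L

Mixed DO = (21.4×7.74 + 4.23×1.36)/(21.4+4.23) = 171.4/25.63 = 6.687 mg/L.
Mixed L₀ = (21.4×2.14 + 4.23×182)/(25.63) = 815.7/25.63 = 31.82 mg/L.
Initial deficit D₀ = C_s − DO₀ = 8.05 − 6.687 = 1.363 mg/L.
D(2.95) = [0.188×31.82/(0.767−0.188)](e^(−0.188×2.95) − e^(−0.767×2.95)) + 1.363 e^(−0.767×2.95)
= 10.33 × (0.5743 − 0.1041) + 1.363 × 0.1041 = 5.001 mg/L.
DO = 8.05 − 5.001 = 3.049 mg/L.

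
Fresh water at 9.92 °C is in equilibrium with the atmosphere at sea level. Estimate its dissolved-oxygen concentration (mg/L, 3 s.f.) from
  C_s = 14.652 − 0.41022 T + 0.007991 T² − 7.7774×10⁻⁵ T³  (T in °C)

C_s ≈ 11.3 mg/L

C_s = 14.652 − 0.41022×9.92 + 0.007991×9.92² − 7.7774×10⁻⁵×9.92³ = 11.29 mg/L.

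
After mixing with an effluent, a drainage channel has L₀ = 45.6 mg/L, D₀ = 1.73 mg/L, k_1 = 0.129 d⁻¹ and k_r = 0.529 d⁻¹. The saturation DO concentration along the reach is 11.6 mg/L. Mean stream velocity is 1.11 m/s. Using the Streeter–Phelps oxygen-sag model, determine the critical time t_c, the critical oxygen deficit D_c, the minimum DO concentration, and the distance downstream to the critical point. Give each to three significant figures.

t_c ≈ 3.22 d; D_c ≈ 7.34 mg/L; min DO ≈ 4.26 mg/L; x_c ≈ 308 km

At the critical point dD/dt = 0, so k_1 L₀ e^(−k_1 t) = k_r D. Substituting D(t) from the Streeter–Phelps equation and solving for t gives
t_c = ln[(k_r/k_1)(1 − D₀(k_r−k_1)/(k_1 L₀))] / (k_r−k_1).
Here k_r−k_1 = 0.4000 d⁻¹ and 1 − D₀(k_r−k_1)/(k_1 L₀) = 1 − 1.73×0.4000/(0.129×45.6) = 0.8824, so
t_c = ln(4.101 × 0.8824) / 0.4000 = 1.286 / 0.4000 = 3.215 d.
L(t_c) = L₀ e^(−k_1 t_c) = 45.6 × 0.6605 = 30.12 mg/L, and at the critical point k_r D_c = k_1 L, so D_c = (0.129/0.529) × 30.12 = 7.345 mg/L.
Minimum DO = C_s − D_c = 11.6 − 7.345 = 4.255 mg/L.
x_c = v t_c = 1.11 m/s × 3.215 d × 86400 s/d = 308300 m ≈ 308 km.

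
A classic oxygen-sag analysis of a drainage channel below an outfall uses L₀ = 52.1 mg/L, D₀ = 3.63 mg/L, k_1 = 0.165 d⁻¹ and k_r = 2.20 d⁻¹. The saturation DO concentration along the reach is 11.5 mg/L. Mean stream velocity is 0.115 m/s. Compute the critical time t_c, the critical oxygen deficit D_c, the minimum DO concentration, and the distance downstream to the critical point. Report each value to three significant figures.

At the critical point dD/dt = 0, so k_1 L₀ e^(−k_1 t) = k_r D. Substituting D(t) from the Streeter–Phelps equation and solving for t gives
t_c = ln[(k_r/k_1)(1 − D₀(k_r−k_1)/(k_1 L₀))] / (k_r−k_1).
Here k_r−k_1 = 2.035 d⁻¹ and 1 − D₀(k_r−k_1)/(k_1 L₀) = 1 − 3.63×2.035/(0.165×52.1) = 0.1407, so
t_c = ln(13.33 × 0.1407) / 2.035 = 0.6291 / 2.035 = 0.3091 d.
D_c = (k_1/k_r) L₀ e^(−k_1 t_c) = (0.165/2.20) × 52.1 × e^(−0.165×0.3091) = 0.07500 × 52.1 × 0.9503 = 3.713 mg/L.
Minimum DO = C_s − D_c = 11.5 − 3.713 = 7.787 mg/L.
x_c = v t_c = 0.115 m/s × 0.3091 d × 86400 s/d = 3072 m ≈ 3.07 km.

t_c ≈ 0.309 d; D_c ≈ 3.71 mg/L; min DO ≈ 7.79 mg/L; x_c ≈ 3.07 km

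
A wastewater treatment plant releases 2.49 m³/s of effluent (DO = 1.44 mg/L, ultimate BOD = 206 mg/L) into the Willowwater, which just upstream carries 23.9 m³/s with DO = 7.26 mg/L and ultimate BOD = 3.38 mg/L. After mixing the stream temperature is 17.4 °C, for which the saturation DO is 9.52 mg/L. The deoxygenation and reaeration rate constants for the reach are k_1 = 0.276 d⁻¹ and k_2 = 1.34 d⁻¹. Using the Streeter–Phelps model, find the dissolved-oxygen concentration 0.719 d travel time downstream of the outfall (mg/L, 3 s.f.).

DO ≈ 5.89 mg/L

Mixed DO = (23.9×7.26 + 2.49×1.44)/(23.9+2.49) = 177.1/26.39 = 6.711 mg/L.
Mixed L₀ = (23.9×3.38 + 2.49×206)/(26.39) = 593.7/26.39 = 22.50 mg/L.
Initial deficit D₀ = C_s − DO₀ = 9.52 − 6.711 = 2.809 mg/L.
D(0.719) = [0.276×22.50/(1.34−0.276)](e^(−0.276×0.719) − e^(−1.34×0.719)) + 2.809 e^(−1.34×0.719)
= 5.836 × (0.8200 − 0.3816) + 2.809 × 0.3816 = 3.631 mg/L.
DO = 9.52 − 3.631 = 5.889 mg/L.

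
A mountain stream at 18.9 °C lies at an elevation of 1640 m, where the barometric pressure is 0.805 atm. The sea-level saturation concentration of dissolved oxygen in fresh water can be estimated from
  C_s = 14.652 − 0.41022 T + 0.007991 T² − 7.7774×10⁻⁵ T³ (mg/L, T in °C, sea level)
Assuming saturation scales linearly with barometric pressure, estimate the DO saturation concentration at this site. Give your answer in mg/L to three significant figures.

C_s ≈ 7.43 mg/L

At sea level: C_s = 14.652 − 0.41022×18.9 + 0.007991×18.9² − 7.7774×10⁻⁵×18.9³ = 9.228 mg/L.
Pressure correction: C_s' = 9.228 × 0.805 = 7.429 mg/L.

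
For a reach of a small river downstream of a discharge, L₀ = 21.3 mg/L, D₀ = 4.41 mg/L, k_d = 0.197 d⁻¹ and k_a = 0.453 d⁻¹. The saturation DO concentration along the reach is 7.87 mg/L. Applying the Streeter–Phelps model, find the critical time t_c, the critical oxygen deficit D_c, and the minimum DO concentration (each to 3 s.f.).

t_c ≈ 2.03 d; D_c ≈ 6.21 mg/L; min DO ≈ 1.66 mg/L

t_c = [1/(k_a−k_d)] ln[(k_a/k_d)(1 − D₀(k_a−k_d)/(k_d L₀))]
= [1/(0.453−0.197)] ln[(0.453/0.197)(1 − 4.41×0.2560/(0.197×21.3))]
= (1/0.2560) ln[2.299 × 0.7310] = 3.906 × ln(1.681) = 3.906 × 0.5193 = 2.028 d.
D_c = (k_d/k_a) L₀ e^(−k_d t_c) = (0.197/0.453) × 21.3 × e^(−0.197×2.028) = 0.4349 × 21.3 × 0.6706 = 6.212 mg/L.
Minimum DO = C_s − D_c = 7.87 − 6.212 = 1.658 mg/L.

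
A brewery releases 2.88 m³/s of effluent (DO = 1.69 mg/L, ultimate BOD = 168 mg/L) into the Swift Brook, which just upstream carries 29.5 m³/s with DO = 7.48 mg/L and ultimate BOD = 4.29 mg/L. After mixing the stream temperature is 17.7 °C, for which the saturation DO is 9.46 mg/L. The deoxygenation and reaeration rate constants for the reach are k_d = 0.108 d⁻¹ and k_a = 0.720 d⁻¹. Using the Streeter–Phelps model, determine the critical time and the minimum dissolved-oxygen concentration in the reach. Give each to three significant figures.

Mixed DO = (29.5×7.48 + 2.88×1.69)/(29.5+2.88) = 225.5/32.38 = 6.965 mg/L.
Mixed L₀ = (29.5×4.29 + 2.88×168)/(32.38) = 610.4/32.38 = 18.85 mg/L.
Initial deficit D₀ = C_s − DO₀ = 9.46 − 6.965 = 2.495 mg/L.
t_c = (1/0.6120) ln[(0.720/0.108)(1 − 2.495×0.6120/(0.108×18.85))] = 1.634 × ln(1.667) = 0.8347 d.
D_c = (0.108/0.720) × 18.85 × e^(−0.108×0.8347) = 0.1500 × 18.85 × 0.9138 = 2.584 mg/L.
Minimum DO = 9.46 − 2.584 = 6.876 mg/L.

t_c ≈ 0.835 d; minimum DO ≈ 6.88 mg/L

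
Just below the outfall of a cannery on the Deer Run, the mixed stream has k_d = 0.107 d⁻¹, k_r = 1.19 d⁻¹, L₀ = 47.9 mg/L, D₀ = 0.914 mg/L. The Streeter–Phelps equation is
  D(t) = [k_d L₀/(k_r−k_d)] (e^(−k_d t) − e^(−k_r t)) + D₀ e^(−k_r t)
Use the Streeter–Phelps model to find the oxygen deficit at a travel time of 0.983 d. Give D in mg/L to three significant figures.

D ≈ 3.07 mg/L

k_d L₀/(k_r−k_d) = 0.107×47.9/(1.19−0.107) = 5.125/1.083 = 4.733 mg/L.
e^(−k_d t) = e^(−0.107×0.9830) = 0.9002; e^(−k_r t) = e^(−1.19×0.9830) = 0.3104.
D = 4.733 × (0.9002 − 0.3104) + 0.914 × 0.3104 = 2.791 + 0.2837 = 3.075 mg/L.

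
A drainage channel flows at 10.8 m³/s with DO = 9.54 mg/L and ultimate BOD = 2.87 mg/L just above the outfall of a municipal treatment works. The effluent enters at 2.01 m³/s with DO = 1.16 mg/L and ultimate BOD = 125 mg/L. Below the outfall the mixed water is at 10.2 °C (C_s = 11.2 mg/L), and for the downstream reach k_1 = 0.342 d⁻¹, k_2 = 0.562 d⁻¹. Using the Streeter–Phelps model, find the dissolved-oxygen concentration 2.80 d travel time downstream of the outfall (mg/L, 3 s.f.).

DO ≈ 4.54 mg/L

Mixed DO = (10.8×9.54 + 2.01×1.16)/(10.8+2.01) = 105.4/12.81 = 8.225 mg/L.
Mixed L₀ = (10.8×2.87 + 2.01×125)/(12.81) = 282.2/12.81 = 22.03 mg/L.
Initial deficit D₀ = C_s − DO₀ = 11.2 − 8.225 = 2.975 mg/L.
D(2.80) = [0.342×22.03/(0.562−0.342)](e^(−0.342×2.80) − e^(−0.562×2.80)) + 2.975 e^(−0.562×2.80)
= 34.25 × (0.3838 − 0.2073) + 2.975 × 0.2073 = 6.663 mg/L.
DO = 11.2 − 6.663 = 4.537 mg/L.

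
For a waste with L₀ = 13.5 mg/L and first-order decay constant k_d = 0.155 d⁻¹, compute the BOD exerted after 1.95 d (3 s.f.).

y ≈ 3.52 mg/L

y_t = L₀(1 − e^(−k_d t)) = 13.5 × (1 − e^(−0.155×1.95))
= 13.5 × (1 − 0.7392) = 13.5 × 0.2608 = 3.521 mg/L.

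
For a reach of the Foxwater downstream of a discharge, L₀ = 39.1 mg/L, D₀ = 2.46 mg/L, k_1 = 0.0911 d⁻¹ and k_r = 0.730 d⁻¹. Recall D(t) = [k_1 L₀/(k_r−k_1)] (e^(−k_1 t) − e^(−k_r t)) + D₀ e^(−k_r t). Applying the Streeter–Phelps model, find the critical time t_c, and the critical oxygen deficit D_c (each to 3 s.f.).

t_c = [1/(k_r−k_1)] ln[(k_r/k_1)(1 − D₀(k_r−k_1)/(k_1 L₀))]
= [1/(0.730−0.0911)] ln[(0.730/0.0911)(1 − 2.46×0.6389/(0.0911×39.1))]
= (1/0.6389) ln[8.013 × 0.5588] = 1.565 × ln(4.477) = 1.565 × 1.499 = 2.346 d.
L(t_c) = L₀ e^(−k_1 t_c) = 39.1 × 0.8076 = 31.58 mg/L, and at the critical point k_r D_c = k_1 L, so D_c = (0.0911/0.730) × 31.58 = 3.940 mg/L.

t_c ≈ 2.35 d; D_c ≈ 3.94 mg/L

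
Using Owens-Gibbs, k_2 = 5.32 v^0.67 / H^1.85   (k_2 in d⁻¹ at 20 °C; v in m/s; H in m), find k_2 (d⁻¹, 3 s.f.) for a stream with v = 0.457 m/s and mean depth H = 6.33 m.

k_2 = 5.32 × 0.457^0.67 / 6.33^1.85 = 5.32 × 0.5918 / 30.38 = 0.1036 d⁻¹.

k_2 ≈ 0.104 d⁻¹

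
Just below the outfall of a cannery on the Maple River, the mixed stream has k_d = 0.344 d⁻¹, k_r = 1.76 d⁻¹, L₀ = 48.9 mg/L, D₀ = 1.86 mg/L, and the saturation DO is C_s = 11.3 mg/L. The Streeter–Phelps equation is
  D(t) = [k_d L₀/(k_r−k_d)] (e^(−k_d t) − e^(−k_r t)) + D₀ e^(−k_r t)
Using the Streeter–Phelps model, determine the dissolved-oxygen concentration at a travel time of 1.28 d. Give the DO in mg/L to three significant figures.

DO ≈ 4.70 mg/L

k_d L₀/(k_r−k_d) = 0.344×48.9/(1.76−0.344) = 16.82/1.416 = 11.88 mg/L.
e^(−k_d t) = e^(−0.344×1.280) = 0.6438; e^(−k_r t) = e^(−1.76×1.280) = 0.1051.
D = 11.88 × (0.6438 − 0.1051) + 1.86 × 0.1051 = 6.400 + 0.1955 = 6.595 mg/L.
DO = C_s − D = 11.3 − 6.595 = 4.705 mg/L.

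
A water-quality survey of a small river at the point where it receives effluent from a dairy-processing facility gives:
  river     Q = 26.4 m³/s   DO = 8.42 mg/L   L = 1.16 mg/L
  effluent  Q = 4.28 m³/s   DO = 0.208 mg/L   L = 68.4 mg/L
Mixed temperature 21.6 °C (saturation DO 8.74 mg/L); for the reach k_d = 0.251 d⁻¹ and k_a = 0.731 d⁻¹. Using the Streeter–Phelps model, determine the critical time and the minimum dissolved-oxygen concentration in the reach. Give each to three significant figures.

t_c ≈ 1.58 d; minimum DO ≈ 6.31 mg/L

Mixed DO = (26.4×8.42 + 4.28×0.208)/(26.4+4.28) = 223.2/30.68 = 7.274 mg/L.
Mixed L₀ = (26.4×1.16 + 4.28×68.4)/(30.68) = 323.4/30.68 = 10.54 mg/L.
Initial deficit D₀ = C_s − DO₀ = 8.74 − 7.274 = 1.466 mg/L.
t_c = (1/0.4800) ln[(0.731/0.251)(1 − 1.466×0.4800/(0.251×10.54))] = 2.083 × ln(2.138) = 1.583 d.
D_c = (0.251/0.731) × 10.54 × e^(−0.251×1.583) = 0.3434 × 10.54 × 0.6721 = 2.432 mg/L.
Minimum DO = 8.74 − 2.432 = 6.308 mg/L.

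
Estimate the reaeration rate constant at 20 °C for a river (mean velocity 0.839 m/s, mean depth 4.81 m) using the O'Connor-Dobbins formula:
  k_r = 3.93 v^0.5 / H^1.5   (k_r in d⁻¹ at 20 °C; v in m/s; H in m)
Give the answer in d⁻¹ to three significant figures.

k_r ≈ 0.341 d⁻¹

k_r = 3.93 × 0.839^0.5 / 4.81^1.5 = 3.93 × 0.9160 / 10.55 = 0.3412 d⁻¹.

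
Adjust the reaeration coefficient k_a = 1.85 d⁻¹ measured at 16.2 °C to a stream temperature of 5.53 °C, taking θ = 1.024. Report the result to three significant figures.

k_a(T₂) = k_a(T₁) · θ^(T₂−T₁) = 1.85 × 1.024^(5.53−16.2)
= 1.85 × 1.024^-10.7 = 1.85 × 0.7764 = 1.436 d⁻¹.

k_a ≈ 1.44 d⁻¹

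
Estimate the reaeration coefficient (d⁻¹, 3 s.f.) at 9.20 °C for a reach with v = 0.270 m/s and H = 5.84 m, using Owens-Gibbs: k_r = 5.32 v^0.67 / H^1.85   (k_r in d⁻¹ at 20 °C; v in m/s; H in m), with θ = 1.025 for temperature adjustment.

k_r ≈ 0.0648 d⁻¹

k_r(20) = 5.32 × 0.270^0.67 / 5.84^1.85 = 5.32 × 0.4159 / 26.17 = 0.08454 d⁻¹.
k_r(9.20) = 0.08454 × 1.025^(9.20−20) = 0.08454 × 0.7659 = 0.06475 d⁻¹.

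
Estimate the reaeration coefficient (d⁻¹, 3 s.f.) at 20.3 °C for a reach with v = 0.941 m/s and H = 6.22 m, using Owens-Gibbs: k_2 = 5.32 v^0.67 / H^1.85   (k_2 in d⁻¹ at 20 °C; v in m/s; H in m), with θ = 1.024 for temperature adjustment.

k_2(20) = 5.32 × 0.941^0.67 / 6.22^1.85 = 5.32 × 0.9601 / 29.41 = 0.1737 d⁻¹.
k_2(20.3) = 0.1737 × 1.024^(20.3−20) = 0.1737 × 1.007 = 0.1749 d⁻¹.

k_2 ≈ 0.175 d⁻¹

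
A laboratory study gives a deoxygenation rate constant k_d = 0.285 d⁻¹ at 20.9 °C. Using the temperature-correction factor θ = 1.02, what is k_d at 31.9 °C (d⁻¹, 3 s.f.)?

k_d ≈ 0.354 d⁻¹

k_d(T₂) = k_d(T₁) · θ^(T₂−T₁) = 0.285 × 1.02^(31.9−20.9)
= 0.285 × 1.02^11.0 = 0.285 × 1.243 = 0.3544 d⁻¹.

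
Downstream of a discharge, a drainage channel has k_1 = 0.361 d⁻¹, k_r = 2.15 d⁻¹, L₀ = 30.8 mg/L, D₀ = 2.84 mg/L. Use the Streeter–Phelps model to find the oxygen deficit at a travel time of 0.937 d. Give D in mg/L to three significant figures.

D ≈ 3.98 mg/L

k_1 L₀/(k_r−k_1) = 0.361×30.8/(2.15−0.361) = 11.12/1.789 = 6.215 mg/L.
e^(−k_1 t) = e^(−0.361×0.9370) = 0.7130; e^(−k_r t) = e^(−2.15×0.9370) = 0.1334.
D = 6.215 × (0.7130 − 0.1334) + 2.84 × 0.1334 = 3.602 + 0.3788 = 3.981 mg/L.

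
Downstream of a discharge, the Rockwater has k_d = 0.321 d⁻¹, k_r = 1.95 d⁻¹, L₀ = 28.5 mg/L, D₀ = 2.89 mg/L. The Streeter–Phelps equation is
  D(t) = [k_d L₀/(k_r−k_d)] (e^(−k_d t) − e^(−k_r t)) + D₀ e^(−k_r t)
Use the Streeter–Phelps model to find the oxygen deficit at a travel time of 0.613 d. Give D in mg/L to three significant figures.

D ≈ 3.79 mg/L

k_d L₀/(k_r−k_d) = 0.321×28.5/(1.95−0.321) = 9.149/1.629 = 5.616 mg/L.
e^(−k_d t) = e^(−0.321×0.6130) = 0.8214; e^(−k_r t) = e^(−1.95×0.6130) = 0.3026.
D = 5.616 × (0.8214 − 0.3026) + 2.89 × 0.3026 = 2.913 + 0.8745 = 3.788 mg/L.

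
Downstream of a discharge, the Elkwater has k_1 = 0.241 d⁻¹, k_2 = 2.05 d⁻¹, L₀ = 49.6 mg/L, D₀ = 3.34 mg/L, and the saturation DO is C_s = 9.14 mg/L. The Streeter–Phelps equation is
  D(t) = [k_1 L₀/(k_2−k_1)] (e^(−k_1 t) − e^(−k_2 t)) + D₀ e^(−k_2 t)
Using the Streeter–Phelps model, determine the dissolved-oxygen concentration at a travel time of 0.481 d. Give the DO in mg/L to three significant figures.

DO ≈ 4.47 mg/L

k_1 L₀/(k_2−k_1) = 0.241×49.6/(2.05−0.241) = 11.95/1.809 = 6.608 mg/L.
e^(−k_1 t) = e^(−0.241×0.4810) = 0.8905; e^(−k_2 t) = e^(−2.05×0.4810) = 0.3730.
D = 6.608 × (0.8905 − 0.3730) + 3.34 × 0.3730 = 3.420 + 1.246 = 4.666 mg/L.
DO = C_s − D = 9.14 − 4.666 = 4.474 mg/L.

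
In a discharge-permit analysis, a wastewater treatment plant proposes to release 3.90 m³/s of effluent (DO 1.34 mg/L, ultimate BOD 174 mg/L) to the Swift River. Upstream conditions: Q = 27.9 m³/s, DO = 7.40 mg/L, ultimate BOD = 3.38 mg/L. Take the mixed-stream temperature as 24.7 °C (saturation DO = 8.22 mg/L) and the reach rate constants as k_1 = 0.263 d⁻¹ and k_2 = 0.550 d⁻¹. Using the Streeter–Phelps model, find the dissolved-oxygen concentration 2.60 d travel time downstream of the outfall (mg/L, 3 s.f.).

Mixed DO = (27.9×7.40 + 3.90×1.34)/(27.9+3.90) = 211.7/31.80 = 6.657 mg/L.
Mixed L₀ = (27.9×3.38 + 3.90×174)/(31.80) = 772.9/31.80 = 24.31 mg/L.
Initial deficit D₀ = C_s − DO₀ = 8.22 − 6.657 = 1.563 mg/L.
D(2.60) = [0.263×24.31/(0.550−0.263)](e^(−0.263×2.60) − e^(−0.550×2.60)) + 1.563 e^(−0.550×2.60)
= 22.27 × (0.5047 − 0.2393) + 1.563 × 0.2393 = 6.285 mg/L.
DO = 8.22 − 6.285 = 1.935 mg/L.

DO ≈ 1.94 mg/L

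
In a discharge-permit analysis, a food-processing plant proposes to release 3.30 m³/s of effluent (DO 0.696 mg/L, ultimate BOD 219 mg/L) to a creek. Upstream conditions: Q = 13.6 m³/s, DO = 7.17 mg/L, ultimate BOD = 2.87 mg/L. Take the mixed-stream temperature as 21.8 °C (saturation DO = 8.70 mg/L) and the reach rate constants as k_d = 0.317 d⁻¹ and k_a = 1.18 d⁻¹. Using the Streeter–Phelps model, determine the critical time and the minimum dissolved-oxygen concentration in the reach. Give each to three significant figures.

Mixed DO = (13.6×7.17 + 3.30×0.696)/(13.6+3.30) = 99.81/16.90 = 5.906 mg/L.
Mixed L₀ = (13.6×2.87 + 3.30×219)/(16.90) = 761.7/16.90 = 45.07 mg/L.
Initial deficit D₀ = C_s − DO₀ = 8.70 − 5.906 = 2.794 mg/L.
t_c = (1/0.8630) ln[(1.18/0.317)(1 − 2.794×0.8630/(0.317×45.07))] = 1.159 × ln(3.094) = 1.309 d.
D_c = (0.317/1.18) × 45.07 × e^(−0.317×1.309) = 0.2686 × 45.07 × 0.6604 = 7.997 mg/L.
Minimum DO = 8.70 − 7.997 = 0.7034 mg/L.

t_c ≈ 1.31 d; minimum DO ≈ 0.703 mg/L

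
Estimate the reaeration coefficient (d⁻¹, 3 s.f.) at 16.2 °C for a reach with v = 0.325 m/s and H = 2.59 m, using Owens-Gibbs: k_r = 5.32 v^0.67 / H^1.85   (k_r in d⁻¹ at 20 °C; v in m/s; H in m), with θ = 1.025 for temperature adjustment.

k_r(20) = 5.32 × 0.325^0.67 / 2.59^1.85 = 5.32 × 0.4709 / 5.816 = 0.4308 d⁻¹.
k_r(16.2) = 0.4308 × 1.025^(16.2−20) = 0.4308 × 0.9104 = 0.3922 d⁻¹.

k_r ≈ 0.392 d⁻¹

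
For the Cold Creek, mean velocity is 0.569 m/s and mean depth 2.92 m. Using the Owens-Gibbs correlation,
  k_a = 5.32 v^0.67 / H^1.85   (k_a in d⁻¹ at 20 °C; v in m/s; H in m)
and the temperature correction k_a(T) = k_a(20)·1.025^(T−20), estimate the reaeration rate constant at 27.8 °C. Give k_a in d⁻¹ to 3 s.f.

k_a(20) = 5.32 × 0.569^0.67 / 2.92^1.85 = 5.32 × 0.6854 / 7.260 = 0.5022 d⁻¹.
k_a(27.8) = 0.5022 × 1.025^(27.8−20) = 0.5022 × 1.212 = 0.6089 d⁻¹.

k_a ≈ 0.609 d⁻¹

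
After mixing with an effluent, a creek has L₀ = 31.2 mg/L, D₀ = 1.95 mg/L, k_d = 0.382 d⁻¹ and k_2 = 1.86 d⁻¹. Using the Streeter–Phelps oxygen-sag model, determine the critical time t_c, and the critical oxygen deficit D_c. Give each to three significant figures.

t_c ≈ 0.884 d; D_c ≈ 4.57 mg/L

t_c = [1/(k_2−k_d)] ln[(k_2/k_d)(1 − D₀(k_2−k_d)/(k_d L₀))]
= [1/(1.86−0.382)] ln[(1.86/0.382)(1 − 1.95×1.478/(0.382×31.2))]
= (1/1.478) ln[4.869 × 0.7582] = 0.6766 × ln(3.692) = 0.6766 × 1.306 = 0.8837 d.
D_c = (k_d/k_2) L₀ e^(−k_d t_c) = (0.382/1.86) × 31.2 × e^(−0.382×0.8837) = 0.2054 × 31.2 × 0.7135 = 4.572 mg/L.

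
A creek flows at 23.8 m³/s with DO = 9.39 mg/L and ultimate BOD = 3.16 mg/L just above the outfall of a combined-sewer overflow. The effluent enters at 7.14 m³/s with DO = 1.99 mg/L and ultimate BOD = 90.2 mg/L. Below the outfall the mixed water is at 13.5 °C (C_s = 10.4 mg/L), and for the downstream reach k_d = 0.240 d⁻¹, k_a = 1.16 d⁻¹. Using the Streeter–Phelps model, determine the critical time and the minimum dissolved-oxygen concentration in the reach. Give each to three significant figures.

Mixed DO = (23.8×9.39 + 7.14×1.99)/(23.8+7.14) = 237.7/30.94 = 7.682 mg/L.
Mixed L₀ = (23.8×3.16 + 7.14×90.2)/(30.94) = 719.2/30.94 = 23.25 mg/L.
Initial deficit D₀ = C_s − DO₀ = 10.4 − 7.682 = 2.718 mg/L.
t_c = (1/0.9200) ln[(1.16/0.240)(1 − 2.718×0.9200/(0.240×23.25))] = 1.087 × ln(2.667) = 1.066 d.
D_c = (0.240/1.16) × 23.25 × e^(−0.240×1.066) = 0.2069 × 23.25 × 0.7742 = 3.724 mg/L.
Minimum DO = 10.4 − 3.724 = 6.676 mg/L.

t_c ≈ 1.07 d; minimum DO ≈ 6.68 mg/L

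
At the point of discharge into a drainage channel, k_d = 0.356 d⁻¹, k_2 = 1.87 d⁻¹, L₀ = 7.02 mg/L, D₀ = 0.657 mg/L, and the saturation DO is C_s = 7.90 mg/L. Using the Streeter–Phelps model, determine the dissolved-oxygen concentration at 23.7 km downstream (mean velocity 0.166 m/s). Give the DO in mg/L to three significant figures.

DO ≈ 7.03 mg/L

Travel time t = x/v = 23.7 km / (0.166 m/s) = 23700 m / 0.166 m/s = 142800 s = 1.652 d.
k_d L₀/(k_2−k_d) = 0.356×7.02/(1.87−0.356) = 2.499/1.514 = 1.651 mg/L.
e^(−k_d t) = e^(−0.356×1.652) = 0.5553; e^(−k_2 t) = e^(−1.87×1.652) = 0.04550.
D = 1.651 × (0.5553 − 0.04550) + 0.657 × 0.04550 = 0.8415 + 0.02989 = 0.8714 mg/L.
DO = C_s − D = 7.90 − 0.8714 = 7.029 mg/L.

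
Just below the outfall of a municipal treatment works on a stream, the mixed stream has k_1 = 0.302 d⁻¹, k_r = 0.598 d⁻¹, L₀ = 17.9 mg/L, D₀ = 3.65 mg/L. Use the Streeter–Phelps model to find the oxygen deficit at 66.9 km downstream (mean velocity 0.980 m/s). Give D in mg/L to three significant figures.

Travel time t = x/v = 66.9 km / (0.980 m/s) = 66900 m / 0.980 m/s = 68270 s = 0.7901 d.
k_1 L₀/(k_r−k_1) = 0.302×17.9/(0.598−0.302) = 5.406/0.2960 = 18.26 mg/L.
e^(−k_1 t) = e^(−0.302×0.7901) = 0.7877; e^(−k_r t) = e^(−0.598×0.7901) = 0.6235.
D = 18.26 × (0.7877 − 0.6235) + 3.65 × 0.6235 = 3.000 + 2.276 = 5.276 mg/L.

D ≈ 5.28 mg/L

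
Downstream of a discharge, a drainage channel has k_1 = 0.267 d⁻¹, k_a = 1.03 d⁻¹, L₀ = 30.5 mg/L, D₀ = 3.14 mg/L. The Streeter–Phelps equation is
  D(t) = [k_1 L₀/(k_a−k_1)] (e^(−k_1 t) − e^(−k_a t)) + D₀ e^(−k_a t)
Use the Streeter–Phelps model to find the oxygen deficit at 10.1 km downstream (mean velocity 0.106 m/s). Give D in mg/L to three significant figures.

Travel time t = x/v = 10.1 km / (0.106 m/s) = 10100 m / 0.106 m/s = 95280 s = 1.103 d.
k_1 L₀/(k_a−k_1) = 0.267×30.5/(1.03−0.267) = 8.144/0.7630 = 10.67 mg/L.
e^(−k_1 t) = e^(−0.267×1.103) = 0.7449; e^(−k_a t) = e^(−1.03×1.103) = 0.3211.
D = 10.67 × (0.7449 − 0.3211) + 3.14 × 0.3211 = 4.523 + 1.008 = 5.532 mg/L.

D ≈ 5.53 mg/L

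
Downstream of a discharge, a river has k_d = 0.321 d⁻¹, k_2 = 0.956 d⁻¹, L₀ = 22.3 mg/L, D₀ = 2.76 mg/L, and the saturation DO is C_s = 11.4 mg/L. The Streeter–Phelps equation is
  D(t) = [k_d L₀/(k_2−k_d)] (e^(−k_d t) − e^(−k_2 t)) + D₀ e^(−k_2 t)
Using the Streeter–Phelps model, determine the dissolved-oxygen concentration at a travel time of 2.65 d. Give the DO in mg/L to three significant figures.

k_d L₀/(k_2−k_d) = 0.321×22.3/(0.956−0.321) = 7.158/0.6350 = 11.27 mg/L.
e^(−k_d t) = e^(−0.321×2.650) = 0.4271; e^(−k_2 t) = e^(−0.956×2.650) = 0.07939.
D = 11.27 × (0.4271 − 0.07939) + 2.76 × 0.07939 = 3.920 + 0.2191 = 4.139 mg/L.
DO = C_s − D = 11.4 − 4.139 = 7.261 mg/L.

DO ≈ 7.26 mg/L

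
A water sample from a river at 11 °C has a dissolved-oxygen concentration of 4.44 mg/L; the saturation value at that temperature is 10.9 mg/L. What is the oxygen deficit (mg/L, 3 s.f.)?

D ≈ 6.46 mg/L

D = C_s − C = 10.9 − 4.44 = 6.46 mg/L.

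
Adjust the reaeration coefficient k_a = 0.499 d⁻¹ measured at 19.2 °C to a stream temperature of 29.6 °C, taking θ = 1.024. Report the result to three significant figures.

k_a ≈ 0.639 d⁻¹

k_a(T₂) = k_a(T₁) · θ^(T₂−T₁) = 0.499 × 1.024^(29.6−19.2)
= 0.499 × 1.024^10.4 = 0.499 × 1.280 = 0.6386 d⁻¹.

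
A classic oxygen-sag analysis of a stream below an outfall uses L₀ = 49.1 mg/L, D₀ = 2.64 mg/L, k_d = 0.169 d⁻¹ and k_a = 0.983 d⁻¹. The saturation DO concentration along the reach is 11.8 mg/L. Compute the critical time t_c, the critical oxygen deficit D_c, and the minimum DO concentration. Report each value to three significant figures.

At the critical point dD/dt = 0, so k_d L₀ e^(−k_d t) = k_a D. Substituting D(t) from the Streeter–Phelps equation and solving for t gives
t_c = ln[(k_a/k_d)(1 − D₀(k_a−k_d)/(k_d L₀))] / (k_a−k_d).
Here k_a−k_d = 0.8140 d⁻¹ and 1 − D₀(k_a−k_d)/(k_d L₀) = 1 − 2.64×0.8140/(0.169×49.1) = 0.7410, so
t_c = ln(5.817 × 0.7410) / 0.8140 = 1.461 / 0.8140 = 1.795 d.
L(t_c) = L₀ e^(−k_d t_c) = 49.1 × 0.7384 = 36.25 mg/L, and at the critical point k_a D_c = k_d L, so D_c = (0.169/0.983) × 36.25 = 6.233 mg/L.
Minimum DO = C_s − D_c = 11.8 − 6.233 = 5.567 mg/L.

t_c ≈ 1.79 d; D_c ≈ 6.23 mg/L; min DO ≈ 5.57 mg/L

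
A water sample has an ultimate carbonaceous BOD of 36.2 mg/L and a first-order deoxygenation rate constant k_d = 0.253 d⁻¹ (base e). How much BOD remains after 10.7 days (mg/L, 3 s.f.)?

L ≈ 2.42 mg/L

L_t = L₀ e^(−k_d t) = 36.2 × e^(−0.253×10.7) = 36.2 × 0.06673 = 2.416 mg/L.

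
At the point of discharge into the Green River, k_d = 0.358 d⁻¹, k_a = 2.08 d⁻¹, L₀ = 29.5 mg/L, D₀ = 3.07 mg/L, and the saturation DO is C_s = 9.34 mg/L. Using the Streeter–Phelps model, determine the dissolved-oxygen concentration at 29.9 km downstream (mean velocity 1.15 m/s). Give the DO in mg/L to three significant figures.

DO ≈ 5.47 mg/L

Travel time t = x/v = 29.9 km / (1.15 m/s) = 29900 m / 1.15 m/s = 26000 s = 0.3009 d.
k_d L₀/(k_a−k_d) = 0.358×29.5/(2.08−0.358) = 10.56/1.722 = 6.133 mg/L.
e^(−k_d t) = e^(−0.358×0.3009) = 0.8979; e^(−k_a t) = e^(−2.08×0.3009) = 0.5348.
D = 6.133 × (0.8979 − 0.5348) + 3.07 × 0.5348 = 2.227 + 1.642 = 3.869 mg/L.
DO = C_s − D = 9.34 − 3.869 = 5.471 mg/L.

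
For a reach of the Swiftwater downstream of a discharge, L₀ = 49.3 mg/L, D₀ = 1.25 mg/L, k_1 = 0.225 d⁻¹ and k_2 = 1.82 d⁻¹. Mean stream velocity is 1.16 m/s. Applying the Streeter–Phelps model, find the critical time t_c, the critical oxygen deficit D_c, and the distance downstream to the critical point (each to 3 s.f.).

t_c ≈ 1.19 d; D_c ≈ 4.67 mg/L; x_c ≈ 119 km

t_c = [1/(k_2−k_1)] ln[(k_2/k_1)(1 − D₀(k_2−k_1)/(k_1 L₀))]
= [1/(1.82−0.225)] ln[(1.82/0.225)(1 − 1.25×1.595/(0.225×49.3))]
= (1/1.595) ln[8.089 × 0.8203] = 0.6270 × ln(6.635) = 0.6270 × 1.892 = 1.186 d.
D_c = (k_1/k_2) L₀ e^(−k_1 t_c) = (0.225/1.82) × 49.3 × e^(−0.225×1.186) = 0.1236 × 49.3 × 0.7657 = 4.667 mg/L.
x_c = v t_c = 1.16 m/s × 1.186 d × 86400 s/d = 118900 m ≈ 119 km.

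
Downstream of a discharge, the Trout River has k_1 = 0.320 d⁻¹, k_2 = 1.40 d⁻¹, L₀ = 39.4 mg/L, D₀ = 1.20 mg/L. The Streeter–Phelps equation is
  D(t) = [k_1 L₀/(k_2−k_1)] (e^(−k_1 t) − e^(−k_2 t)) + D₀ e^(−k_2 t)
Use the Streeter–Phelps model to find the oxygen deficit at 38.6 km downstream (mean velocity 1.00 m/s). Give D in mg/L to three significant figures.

D ≈ 4.52 mg/L

Travel time t = x/v = 38.6 km / (1.00 m/s) = 38600 m / 1.00 m/s = 38600 s = 0.4468 d.
k_1 L₀/(k_2−k_1) = 0.320×39.4/(1.40−0.320) = 12.61/1.080 = 11.67 mg/L.
e^(−k_1 t) = e^(−0.320×0.4468) = 0.8668; e^(−k_2 t) = e^(−1.40×0.4468) = 0.5350.
D = 11.67 × (0.8668 − 0.5350) + 1.20 × 0.5350 = 3.873 + 0.6420 = 4.515 mg/L.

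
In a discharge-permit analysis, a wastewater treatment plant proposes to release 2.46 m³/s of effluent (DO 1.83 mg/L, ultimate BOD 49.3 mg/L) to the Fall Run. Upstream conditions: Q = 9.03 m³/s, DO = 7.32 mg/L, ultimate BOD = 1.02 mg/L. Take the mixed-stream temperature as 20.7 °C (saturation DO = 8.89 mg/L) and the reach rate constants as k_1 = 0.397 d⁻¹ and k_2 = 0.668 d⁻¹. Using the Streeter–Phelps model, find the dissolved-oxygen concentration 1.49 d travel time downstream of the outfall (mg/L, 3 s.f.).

Mixed DO = (9.03×7.32 + 2.46×1.83)/(9.03+2.46) = 70.60/11.49 = 6.145 mg/L.
Mixed L₀ = (9.03×1.02 + 2.46×49.3)/(11.49) = 130.5/11.49 = 11.36 mg/L.
Initial deficit D₀ = C_s − DO₀ = 8.89 − 6.145 = 2.745 mg/L.
D(1.49) = [0.397×11.36/(0.668−0.397)](e^(−0.397×1.49) − e^(−0.668×1.49)) + 2.745 e^(−0.668×1.49)
= 16.64 × (0.5535 − 0.3696) + 2.745 × 0.3696 = 4.074 mg/L.
DO = 8.89 − 4.074 = 4.816 mg/L.

DO ≈ 4.82 mg/L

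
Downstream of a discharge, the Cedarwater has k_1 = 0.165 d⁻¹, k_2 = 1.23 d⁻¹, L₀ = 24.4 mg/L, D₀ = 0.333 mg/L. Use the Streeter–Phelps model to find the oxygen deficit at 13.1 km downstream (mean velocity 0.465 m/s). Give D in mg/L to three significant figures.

Travel time t = x/v = 13.1 km / (0.465 m/s) = 13100 m / 0.465 m/s = 28170 s = 0.3261 d.
k_1 L₀/(k_2−k_1) = 0.165×24.4/(1.23−0.165) = 4.026/1.065 = 3.780 mg/L.
e^(−k_1 t) = e^(−0.165×0.3261) = 0.9476; e^(−k_2 t) = e^(−1.23×0.3261) = 0.6696.
D = 3.780 × (0.9476 − 0.6696) + 0.333 × 0.6696 = 1.051 + 0.2230 = 1.274 mg/L.

D ≈ 1.27 mg/L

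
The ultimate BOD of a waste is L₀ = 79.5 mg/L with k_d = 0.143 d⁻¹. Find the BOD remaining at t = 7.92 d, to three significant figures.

L_t = L₀ e^(−k_d t) = 79.5 × e^(−0.143×7.92) = 79.5 × 0.3222 = 25.62 mg/L.

L ≈ 25.6 mg/L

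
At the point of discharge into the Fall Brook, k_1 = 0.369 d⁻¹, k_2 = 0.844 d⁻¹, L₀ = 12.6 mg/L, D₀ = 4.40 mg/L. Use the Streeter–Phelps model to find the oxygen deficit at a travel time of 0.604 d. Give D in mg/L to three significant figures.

D ≈ 4.60 mg/L

k_1 L₀/(k_2−k_1) = 0.369×12.6/(0.844−0.369) = 4.649/0.4750 = 9.788 mg/L.
e^(−k_1 t) = e^(−0.369×0.6040) = 0.8002; e^(−k_2 t) = e^(−0.844×0.6040) = 0.6006.
D = 9.788 × (0.8002 − 0.6006) + 4.40 × 0.6006 = 1.954 + 2.643 = 4.596 mg/L.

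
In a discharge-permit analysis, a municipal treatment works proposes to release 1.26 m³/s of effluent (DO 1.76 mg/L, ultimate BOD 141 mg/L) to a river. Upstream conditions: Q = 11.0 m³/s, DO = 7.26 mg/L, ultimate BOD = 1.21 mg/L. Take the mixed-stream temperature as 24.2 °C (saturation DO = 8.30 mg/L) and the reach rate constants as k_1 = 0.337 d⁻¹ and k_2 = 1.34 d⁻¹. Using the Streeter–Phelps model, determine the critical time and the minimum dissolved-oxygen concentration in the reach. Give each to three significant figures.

Mixed DO = (11.0×7.26 + 1.26×1.76)/(11.0+1.26) = 82.08/12.26 = 6.695 mg/L.
Mixed L₀ = (11.0×1.21 + 1.26×141)/(12.26) = 191.0/12.26 = 15.58 mg/L.
Initial deficit D₀ = C_s − DO₀ = 8.30 − 6.695 = 1.605 mg/L.
t_c = (1/1.003) ln[(1.34/0.337)(1 − 1.605×1.003/(0.337×15.58))] = 0.9970 × ln(2.757) = 1.011 d.
D_c = (0.337/1.34) × 15.58 × e^(−0.337×1.011) = 0.2515 × 15.58 × 0.7113 = 2.786 mg/L.
Minimum DO = 8.30 − 2.786 = 5.514 mg/L.

t_c ≈ 1.01 d; minimum DO ≈ 5.51 mg/L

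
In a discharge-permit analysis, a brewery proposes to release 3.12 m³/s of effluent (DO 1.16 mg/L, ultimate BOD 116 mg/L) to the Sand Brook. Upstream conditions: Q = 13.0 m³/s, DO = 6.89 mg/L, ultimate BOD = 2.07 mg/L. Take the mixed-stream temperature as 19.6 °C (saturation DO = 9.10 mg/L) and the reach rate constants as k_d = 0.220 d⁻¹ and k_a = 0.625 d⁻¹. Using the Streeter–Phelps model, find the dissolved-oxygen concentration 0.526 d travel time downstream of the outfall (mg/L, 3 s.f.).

DO ≈ 4.47 mg/L

Mixed DO = (13.0×6.89 + 3.12×1.16)/(13.0+3.12) = 93.19/16.12 = 5.781 mg/L.
Mixed L₀ = (13.0×2.07 + 3.12×116)/(16.12) = 388.8/16.12 = 24.12 mg/L.
Initial deficit D₀ = C_s − DO₀ = 9.10 − 5.781 = 3.319 mg/L.
D(0.526) = [0.220×24.12/(0.625−0.220)](e^(−0.220×0.526) − e^(−0.625×0.526)) + 3.319 e^(−0.625×0.526)
= 13.10 × (0.8907 − 0.7198) + 3.319 × 0.7198 = 4.628 mg/L.
DO = 9.10 − 4.628 = 4.472 mg/L.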